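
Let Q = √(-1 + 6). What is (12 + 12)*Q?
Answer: 24*√5 ≈ 53.666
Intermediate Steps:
Q = √5 ≈ 2.2361
(12 + 12)*Q = (12 + 12)*√5 = 24*√5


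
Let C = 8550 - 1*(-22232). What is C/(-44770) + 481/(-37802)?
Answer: -592577767/846197770 ≈ -0.70028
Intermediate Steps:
C = 30782 (C = 8550 + 22232 = 30782)
C/(-44770) + 481/(-37802) = 30782/(-44770) + 481/(-37802) = 30782*(-1/44770) + 481*(-1/37802) = -15391/22385 - 481/37802 = -592577767/846197770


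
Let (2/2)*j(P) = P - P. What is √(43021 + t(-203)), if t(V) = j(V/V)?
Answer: √43021 ≈ 207.42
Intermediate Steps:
j(P) = 0 (j(P) = P - P = 0)
t(V) = 0
√(43021 + t(-203)) = √(43021 + 0) = √43021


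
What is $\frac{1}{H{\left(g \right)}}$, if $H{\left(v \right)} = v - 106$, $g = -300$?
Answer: $- \frac{1}{406} \approx -0.0024631$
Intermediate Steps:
$H{\left(v \right)} = -106 + v$
$\frac{1}{H{\left(g \right)}} = \frac{1}{-106 - 300} = \frac{1}{-406} = - \frac{1}{406}$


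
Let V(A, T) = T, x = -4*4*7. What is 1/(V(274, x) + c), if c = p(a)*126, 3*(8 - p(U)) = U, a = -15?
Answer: 1/1526 ≈ 0.00065531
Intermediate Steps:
p(U) = 8 - U/3
x = -112 (x = -16*7 = -112)
c = 1638 (c = (8 - ⅓*(-15))*126 = (8 + 5)*126 = 13*126 = 1638)
1/(V(274, x) + c) = 1/(-112 + 1638) = 1/1526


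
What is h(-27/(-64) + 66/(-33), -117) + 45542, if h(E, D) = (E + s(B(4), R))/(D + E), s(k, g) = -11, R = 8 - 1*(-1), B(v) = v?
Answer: 345619043/7589 ≈ 45542.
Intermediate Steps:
R = 9 (R = 8 + 1 = 9)
h(E, D) = (-11 + E)/(D + E) (h(E, D) = (E - 11)/(D + E) = (-11 + E)/(D + E))
h(-27/(-64) + 66/(-33), -117) + 45542 = (-11 + (-27/(-64) + 66/(-33)))/(-117 + (-27/(-64) + 66/(-33))) + 45542 = (-11 + (-27*(-1/64) + 66*(-1/33)))/(-117 + (-27*(-1/64) + 66*(-1/33))) + 45542 = (-11 + (27/64 - 2))/(-117 + (27/64 - 2)) + 45542 = (-11 - 101/64)/(-117 - 101/64) + 45542 = -805/64/(-7589/64) + 45542 = -64/7589*(-805/64) + 45542 = 805/7589 + 45542 = 345619043/7589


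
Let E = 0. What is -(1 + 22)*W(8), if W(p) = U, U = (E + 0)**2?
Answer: 0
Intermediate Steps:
U = 0 (U = (0 + 0)**2 = 0**2 = 0)
W(p) = 0
-(1 + 22)*W(8) = -(1 + 22)*0 = -23*0 = -1*0 = 0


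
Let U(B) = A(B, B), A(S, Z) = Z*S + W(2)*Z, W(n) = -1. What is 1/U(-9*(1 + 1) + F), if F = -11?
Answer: 1/870 ≈ 0.0011494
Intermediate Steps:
A(S, Z) = -Z + S*Z (A(S, Z) = Z*S - Z = S*Z - Z = -Z + S*Z)
U(B) = B*(-1 + B)
1/U(-9*(1 + 1) + F) = 1/((-9*(1 + 1) - 11)*(-1 + (-9*(1 + 1) - 11))) = 1/((-9*2 - 11)*(-1 + (-9*2 - 11))) = 1/((-18 - 11)*(-1 + (-18 - 11))) = 1/(-29*(-1 - 29)) = 1/(-29*(-30)) = 1/870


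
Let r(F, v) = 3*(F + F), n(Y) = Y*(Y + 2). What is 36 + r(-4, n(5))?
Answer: 12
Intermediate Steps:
n(Y) = Y*(2 + Y)
r(F, v) = 6*F (r(F, v) = 3*(2*F) = 6*F)
36 + r(-4, n(5)) = 36 + 6*(-4) = 36 - 24 = 12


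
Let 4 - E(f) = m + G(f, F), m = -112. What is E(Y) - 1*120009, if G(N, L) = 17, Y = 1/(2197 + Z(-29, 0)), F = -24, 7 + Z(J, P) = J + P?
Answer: -119910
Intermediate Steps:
Z(J, P) = -7 + J + P (Z(J, P) = -7 + (J + P) = -7 + J + P)
Y = 1/2161 (Y = 1/(2197 + (-7 - 29 + 0)) = 1/(2197 - 36) = 1/2161 ≈ 0.00046275)
E(f) = 99 (E(f) = 4 - (-112 + 17) = 4 - 1*(-95) = 4 + 95 = 99)
E(Y) - 1*120009 = 99 - 1*120009 = 99 - 120009 = -119910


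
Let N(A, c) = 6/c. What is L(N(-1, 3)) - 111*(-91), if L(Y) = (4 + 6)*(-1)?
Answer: 10091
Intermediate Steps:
L(Y) = -10 (L(Y) = 10*(-1) = -10)
L(N(-1, 3)) - 111*(-91) = -10 - 111*(-91) = -10 + 10101 = 10091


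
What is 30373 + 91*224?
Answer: 50757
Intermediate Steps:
30373 + 91*224 = 30373 + 20384 = 50757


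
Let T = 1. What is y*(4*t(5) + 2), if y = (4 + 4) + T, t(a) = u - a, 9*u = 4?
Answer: -146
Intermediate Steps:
u = 4/9 (u = (⅑)*4 = 4/9 ≈ 0.44444)
t(a) = 4/9 - a
y = 9 (y = (4 + 4) + 1 = 8 + 1 = 9)
y*(4*t(5) + 2) = 9*(4*(4/9 - 1*5) + 2) = 9*(4*(4/9 - 5) + 2) = 9*(4*(-41/9) + 2) = 9*(-164/9 + 2) = 9*(-146/9) = -146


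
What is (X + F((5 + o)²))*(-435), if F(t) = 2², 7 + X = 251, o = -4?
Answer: -107880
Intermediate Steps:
X = 244 (X = -7 + 251 = 244)
F(t) = 4
(X + F((5 + o)²))*(-435) = (244 + 4)*(-435) = 248*(-435) = -107880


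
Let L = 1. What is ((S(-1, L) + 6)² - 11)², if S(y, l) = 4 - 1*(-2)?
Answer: 17689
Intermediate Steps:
S(y, l) = 6 (S(y, l) = 4 + 2 = 6)
((S(-1, L) + 6)² - 11)² = ((6 + 6)² - 11)² = (12² - 11)² = (144 - 11)² = 133² = 17689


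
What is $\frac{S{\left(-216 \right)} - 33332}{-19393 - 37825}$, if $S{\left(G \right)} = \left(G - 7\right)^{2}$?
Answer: $- \frac{16397}{57218} \approx -0.28657$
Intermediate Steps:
$S{\left(G \right)} = \left(-7 + G\right)^{2}$
$\frac{S{\left(-216 \right)} - 33332}{-19393 - 37825} = \frac{\left(-7 - 216\right)^{2} - 33332}{-19393 - 37825} = \frac{\left(-223\right)^{2} - 33332}{-57218} = \left(49729 - 33332\right) \left(- \frac{1}{57218}\right) = 16397 \left(- \frac{1}{57218}\right) = - \frac{16397}{57218}$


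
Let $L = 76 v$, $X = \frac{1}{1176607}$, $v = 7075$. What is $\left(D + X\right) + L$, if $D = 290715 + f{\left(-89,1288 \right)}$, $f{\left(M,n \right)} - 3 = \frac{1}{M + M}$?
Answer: $\frac{173500589178799}{209436046} \approx 8.2842 \cdot 10^{5}$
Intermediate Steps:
$X = \frac{1}{1176607} \approx 8.499 \cdot 10^{-7}$
$f{\left(M,n \right)} = 3 + \frac{1}{2 M}$ ($f{\left(M,n \right)} = 3 + \frac{1}{M + M} = 3 + \frac{1}{2 M}$)
$L = 537700$ ($L = 76 \cdot 7075 = 537700$)
$D = \frac{51747803}{178}$ ($D = 290715 + \left(3 + \frac{1}{2 \left(-89\right)}\right) = 290715 + \left(3 + \frac{1}{2} \left(- \frac{1}{89}\right)\right) = 290715 + \left(3 - \frac{1}{178}\right) = 290715 + \frac{533}{178} = \frac{51747803}{178} \approx 2.9072 \cdot 10^{5}$)
$\left(D + X\right) + L = \left(\frac{51747803}{178} + \frac{1}{1176607}\right) + 537700 = \frac{60886827244599}{209436046} + 537700 = \frac{173500589178799}{209436046}$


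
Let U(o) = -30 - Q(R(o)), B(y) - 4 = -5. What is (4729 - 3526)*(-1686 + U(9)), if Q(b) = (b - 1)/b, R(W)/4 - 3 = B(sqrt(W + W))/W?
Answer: -214806477/104 ≈ -2.0654e+6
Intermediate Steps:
B(y) = -1 (B(y) = 4 - 5 = -1)
R(W) = 12 - 4/W (R(W) = 12 + 4*(-1/W) = 12 - 4/W)
Q(b) = (-1 + b)/b
U(o) = -30 - (11 - 4/o)/(12 - 4/o) (U(o) = -30 - (-1 + (12 - 4/o))/(12 - 4/o) = -30 - (11 - 4/o)/(12 - 4/o))
(4729 - 3526)*(-1686 + U(9)) = (4729 - 3526)*(-1686 + (124 - 371*9)/(4*(-1 + 3*9))) = 1203*(-1686 + (124 - 3339)/(4*(-1 + 27))) = 1203*(-1686 + (1/4)*(-3215)/26) = 1203*(-1686 + (1/4)*(1/26)*(-3215)) = 1203*(-1686 - 3215/104) = 1203*(-178559/104) = -214806477/104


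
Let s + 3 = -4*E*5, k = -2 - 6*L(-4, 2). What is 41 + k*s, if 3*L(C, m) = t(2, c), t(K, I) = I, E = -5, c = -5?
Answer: 817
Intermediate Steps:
L(C, m) = -5/3 (L(C, m) = (⅓)*(-5) = -5/3)
k = 8 (k = -2 - 6*(-5/3) = -2 + 10 = 8)
s = 97 (s = -3 - 4*(-5)*5 = -3 + 20*5 = -3 + 100 = 97)
41 + k*s = 41 + 8*97 = 41 + 776 = 817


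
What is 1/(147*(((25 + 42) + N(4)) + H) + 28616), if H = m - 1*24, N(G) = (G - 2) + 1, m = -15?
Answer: 1/33173 ≈ 3.0145e-5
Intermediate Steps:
N(G) = -1 + G (N(G) = (-2 + G) + 1 = -1 + G)
H = -39 (H = -15 - 1*24 = -15 - 24 = -39)
1/(147*(((25 + 42) + N(4)) + H) + 28616) = 1/(147*(((25 + 42) + (-1 + 4)) - 39) + 28616) = 1/(147*((67 + 3) - 39) + 28616) = 1/(147*(70 - 39) + 28616) = 1/(147*31 + 28616) = 1/(4557 + 28616) = 1/33173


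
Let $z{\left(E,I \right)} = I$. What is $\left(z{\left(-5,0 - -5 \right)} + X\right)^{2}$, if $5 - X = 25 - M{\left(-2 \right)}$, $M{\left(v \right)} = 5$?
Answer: $100$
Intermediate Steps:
$X = -15$ ($X = 5 - \left(25 - 5\right) = 5 - 20 = -15$)
$\left(z{\left(-5,0 - -5 \right)} + X\right)^{2} = \left(\left(0 - -5\right) - 15\right)^{2} = \left(\left(0 + 5\right) - 15\right)^{2} = \left(5 - 15\right)^{2} = \left(-10\right)^{2} = 100$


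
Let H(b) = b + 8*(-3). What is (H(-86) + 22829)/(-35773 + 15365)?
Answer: -22719/20408 ≈ -1.1132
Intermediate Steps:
H(b) = -24 + b (H(b) = b - 24 = -24 + b)
(H(-86) + 22829)/(-35773 + 15365) = ((-24 - 86) + 22829)/(-35773 + 15365) = (-110 + 22829)/(-20408) = 22719*(-1/20408) = -22719/20408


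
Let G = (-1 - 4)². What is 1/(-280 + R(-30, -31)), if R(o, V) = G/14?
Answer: -14/3895 ≈ -0.0035944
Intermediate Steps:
G = 25 (G = (-5)² = 25)
R(o, V) = 25/14
1/(-280 + R(-30, -31)) = 1/(-280 + 25/14) = 1/(-3895/14) = -14/3895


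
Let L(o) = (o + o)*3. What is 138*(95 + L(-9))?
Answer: 5658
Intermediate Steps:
L(o) = 6*o (L(o) = (2*o)*3 = 6*o)
138*(95 + L(-9)) = 138*(95 + 6*(-9)) = 138*(95 - 54) = 138*41 = 5658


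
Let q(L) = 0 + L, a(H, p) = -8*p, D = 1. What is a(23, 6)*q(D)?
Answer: -48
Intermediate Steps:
q(L) = L
a(23, 6)*q(D) = -8*6*1 = -48*1 = -48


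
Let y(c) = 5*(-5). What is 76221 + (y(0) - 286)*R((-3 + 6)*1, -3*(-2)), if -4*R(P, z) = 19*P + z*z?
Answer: 333807/4 ≈ 83452.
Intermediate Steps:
y(c) = -25
R(P, z) = -19*P/4 - z²/4 (R(P, z) = -(19*P + z*z)/4 = -(19*P + z²)/4 = -(z² + 19*P)/4 = -19*P/4 - z²/4)
76221 + (y(0) - 286)*R((-3 + 6)*1, -3*(-2)) = 76221 + (-25 - 286)*(-19*(-3 + 6)/4 - (-3*(-2))²/4) = 76221 - 311*(-57/4 - ¼*6²) = 76221 - 311*(-19/4*3 - ¼*36) = 76221 - 311*(-57/4 - 9) = 76221 - 311*(-93/4) = 76221 + 28923/4 = 333807/4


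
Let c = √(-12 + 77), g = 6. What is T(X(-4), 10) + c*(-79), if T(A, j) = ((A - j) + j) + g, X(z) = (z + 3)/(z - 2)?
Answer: 37/6 - 79*√65 ≈ -630.75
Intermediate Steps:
X(z) = (3 + z)/(-2 + z)
T(A, j) = 6 + A (T(A, j) = ((A - j) + j) + 6 = A + 6 = 6 + A)
c = √65 ≈ 8.0623
T(X(-4), 10) + c*(-79) = (6 + (3 - 4)/(-2 - 4)) + √65*(-79) = (6 - 1/(-6)) - 79*√65 = (6 - ⅙*(-1)) - 79*√65 = (6 + ⅙) - 79*√65 = 37/6 - 79*√65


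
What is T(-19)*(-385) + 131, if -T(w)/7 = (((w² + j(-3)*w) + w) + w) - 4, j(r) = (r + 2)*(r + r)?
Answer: 552606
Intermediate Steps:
j(r) = 2*r*(2 + r) (j(r) = (2 + r)*(2*r) = 2*r*(2 + r))
T(w) = 28 - 56*w - 7*w² (T(w) = -7*((((w² + (2*(-3)*(2 - 3))*w) + w) + w) - 4) = -7*((((w² + (2*(-3)*(-1))*w) + w) + w) - 4) = -7*((((w² + 6*w) + w) + w) - 4) = -7*(((w² + 7*w) + w) - 4) = -7*((w² + 8*w) - 4) = -7*(-4 + w² + 8*w) = 28 - 56*w - 7*w²)
T(-19)*(-385) + 131 = (28 - 56*(-19) - 7*(-19)²)*(-385) + 131 = (28 + 1064 - 7*361)*(-385) + 131 = (28 + 1064 - 2527)*(-385) + 131 = -1435*(-385) + 131 = 552475 + 131 = 552606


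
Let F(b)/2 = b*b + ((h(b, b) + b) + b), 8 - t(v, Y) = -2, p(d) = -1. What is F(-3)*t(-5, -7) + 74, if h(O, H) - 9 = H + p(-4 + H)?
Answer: 234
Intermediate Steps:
t(v, Y) = 10 (t(v, Y) = 8 - 1*(-2) = 8 + 2 = 10)
h(O, H) = 8 + H (h(O, H) = 9 + (H - 1) = 9 + (-1 + H) = 8 + H)
F(b) = 16 + 2*b**2 + 6*b (F(b) = 2*(b*b + (((8 + b) + b) + b)) = 2*(b**2 + ((8 + 2*b) + b)) = 2*(b**2 + (8 + 3*b)) = 2*(8 + b**2 + 3*b) = 16 + 2*b**2 + 6*b)
F(-3)*t(-5, -7) + 74 = (16 + 2*(-3)**2 + 6*(-3))*10 + 74 = (16 + 2*9 - 18)*10 + 74 = (16 + 18 - 18)*10 + 74 = 16*10 + 74 = 160 + 74 = 234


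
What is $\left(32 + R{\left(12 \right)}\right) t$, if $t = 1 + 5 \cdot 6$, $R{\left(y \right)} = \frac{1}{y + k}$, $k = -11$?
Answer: $1023$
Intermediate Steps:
$R{\left(y \right)} = \frac{1}{-11 + y}$ ($R{\left(y \right)} = \frac{1}{y - 11} = \frac{1}{-11 + y}$)
$t = 31$ ($t = 1 + 30 = 31$)
$\left(32 + R{\left(12 \right)}\right) t = \left(32 + \frac{1}{-11 + 12}\right) 31 = \left(32 + 1^{-1}\right) 31 = \left(32 + 1\right) 31 = 33 \cdot 31 = 1023$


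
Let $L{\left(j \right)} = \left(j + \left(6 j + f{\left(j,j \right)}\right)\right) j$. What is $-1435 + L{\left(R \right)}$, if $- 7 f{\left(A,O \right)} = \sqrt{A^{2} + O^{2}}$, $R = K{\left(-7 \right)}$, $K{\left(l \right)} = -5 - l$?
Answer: $-1407 - \frac{4 \sqrt{2}}{7} \approx -1407.8$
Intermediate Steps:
$R = 2$ ($R = -5 - -7 = -5 + 7 = 2$)
$f{\left(A,O \right)} = - \frac{\sqrt{A^{2} + O^{2}}}{7}$
$L{\left(j \right)} = j \left(7 j - \frac{\sqrt{2} \sqrt{j^{2}}}{7}\right)$ ($L{\left(j \right)} = \left(j + \left(6 j - \frac{\sqrt{j^{2} + j^{2}}}{7}\right)\right) j = \left(j + \left(6 j - \frac{\sqrt{2 j^{2}}}{7}\right)\right) j = \left(j + \left(6 j - \frac{\sqrt{2} \sqrt{j^{2}}}{7}\right)\right) j = \left(7 j - \frac{\sqrt{2} \sqrt{j^{2}}}{7}\right) j = j \left(7 j - \frac{\sqrt{2} \sqrt{j^{2}}}{7}\right)$)
$-1435 + L{\left(R \right)} = -1435 + \frac{1}{7} \cdot 2 \left(49 \cdot 2 - \sqrt{2} \sqrt{2^{2}}\right) = -1435 + \frac{1}{7} \cdot 2 \left(98 - \sqrt{2} \sqrt{4}\right) = -1435 + \frac{1}{7} \cdot 2 \left(98 - \sqrt{2} \cdot 2\right) = -1435 + \frac{1}{7} \cdot 2 \left(98 - 2 \sqrt{2}\right) = -1435 + \left(28 - \frac{4 \sqrt{2}}{7}\right) = -1407 - \frac{4 \sqrt{2}}{7}$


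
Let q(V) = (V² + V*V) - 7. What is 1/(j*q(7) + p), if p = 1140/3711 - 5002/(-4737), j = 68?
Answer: 5859669/36267619306 ≈ 0.00016157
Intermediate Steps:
q(V) = -7 + 2*V² (q(V) = (V² + V²) - 7 = 2*V² - 7 = -7 + 2*V²)
p = 7987534/5859669 (p = 1140*(1/3711) - 5002*(-1/4737) = 380/1237 + 5002/4737 = 7987534/5859669 ≈ 1.3631)
1/(j*q(7) + p) = 1/(68*(-7 + 2*7²) + 7987534/5859669) = 1/(68*(-7 + 2*49) + 7987534/5859669) = 1/(68*(-7 + 98) + 7987534/5859669) = 1/(68*91 + 7987534/5859669) = 1/(6188 + 7987534/5859669) = 1/(36267619306/5859669) = 5859669/36267619306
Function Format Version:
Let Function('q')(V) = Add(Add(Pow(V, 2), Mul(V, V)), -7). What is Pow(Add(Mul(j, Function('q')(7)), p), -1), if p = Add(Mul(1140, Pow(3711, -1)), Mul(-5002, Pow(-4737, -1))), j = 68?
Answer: Rational(5859669, 36267619306) ≈ 0.00016157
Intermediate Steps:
Function('q')(V) = Add(-7, Mul(2, Pow(V, 2))) (Function('q')(V) = Add(Add(Pow(V, 2), Pow(V, 2)), -7) = Add(Mul(2, Pow(V, 2)), -7) = Add(-7, Mul(2, Pow(V, 2))))
p = Rational(7987534, 5859669) (p = Add(Mul(1140, Rational(1, 3711)), Mul(-5002, Rational(-1, 4737))) = Add(Rational(380, 1237), Rational(5002, 4737)) = Rational(7987534, 5859669) ≈ 1.3631)
Pow(Add(Mul(j, Function('q')(7)), p), -1) = Pow(Add(Mul(68, Add(-7, Mul(2, Pow(7, 2)))), Rational(7987534, 5859669)), -1) = Pow(Add(Mul(68, Add(-7, Mul(2, 49))), Rational(7987534, 5859669)), -1) = Pow(Add(Mul(68, Add(-7, 98)), Rational(7987534, 5859669)), -1) = Pow(Add(Mul(68, 91), Rational(7987534, 5859669)), -1) = Pow(Add(6188, Rational(7987534, 5859669)), -1) = Pow(Rational(36267619306, 5859669), -1) = Rational(5859669, 36267619306)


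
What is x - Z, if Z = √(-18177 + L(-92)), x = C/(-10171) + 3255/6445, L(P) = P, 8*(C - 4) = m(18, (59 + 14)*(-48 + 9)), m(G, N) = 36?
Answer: 13220729/26220838 - I*√18269 ≈ 0.50421 - 135.16*I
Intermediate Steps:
C = 17/2 (C = 4 + (⅛)*36 = 4 + 9/2 = 17/2 ≈ 8.5000)
x = 13220729/26220838 (x = (17/2)/(-10171) + 3255/6445 = (17/2)*(-1/10171) + 3255*(1/6445) = -17/20342 + 651/1289 = 13220729/26220838 ≈ 0.50421)
Z = I*√18269 (Z = √(-18177 - 92) = √(-18269) = I*√18269 ≈ 135.16*I)
x - Z = 13220729/26220838 - I*√18269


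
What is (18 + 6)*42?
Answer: 1008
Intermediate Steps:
(18 + 6)*42 = 24*42 = 1008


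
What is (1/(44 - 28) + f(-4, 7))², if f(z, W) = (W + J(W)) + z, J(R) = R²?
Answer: 693889/256 ≈ 2710.5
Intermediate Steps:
f(z, W) = W + z + W² (f(z, W) = (W + W²) + z = W + z + W²)
(1/(44 - 28) + f(-4, 7))² = (1/(44 - 28) + (7 - 4 + 7²))² = (1/16 + (7 - 4 + 49))² = (1/16 + 52)² = (833/16)² = 693889/256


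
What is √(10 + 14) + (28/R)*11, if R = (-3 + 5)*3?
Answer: 154/3 + 2*√6 ≈ 56.232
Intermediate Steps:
R = 6 (R = 2*3 = 6)
√(10 + 14) + (28/R)*11 = √(10 + 14) + (28/6)*11 = √24 + (28*(⅙))*11 = 2*√6 + (14/3)*11 = 2*√6 + 154/3 = 154/3 + 2*√6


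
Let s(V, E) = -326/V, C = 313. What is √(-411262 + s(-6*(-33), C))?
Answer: I*√447866111/33 ≈ 641.3*I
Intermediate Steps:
√(-411262 + s(-6*(-33), C)) = √(-411262 - 326/((-6*(-33)))) = √(-411262 - 326/198) = √(-411262 - 326*1/198) = √(-411262 - 163/99) = √(-40715101/99) = I*√447866111/33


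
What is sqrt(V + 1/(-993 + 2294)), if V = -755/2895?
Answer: 4*I*sqrt(9221641518)/753279 ≈ 0.50993*I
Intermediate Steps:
V = -151/579 (V = -755*1/2895 = -151/579 ≈ -0.26079)
sqrt(V + 1/(-993 + 2294)) = sqrt(-151/579 + 1/(-993 + 2294)) = sqrt(-151/579 + 1/1301) = sqrt(-195872/753279) = 4*I*sqrt(9221641518)/753279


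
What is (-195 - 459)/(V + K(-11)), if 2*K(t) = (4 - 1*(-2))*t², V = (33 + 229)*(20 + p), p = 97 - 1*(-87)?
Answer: -218/17937 ≈ -0.012154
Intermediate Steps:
p = 184 (p = 97 + 87 = 184)
V = 53448 (V = (33 + 229)*(20 + 184) = 262*204 = 53448)
K(t) = 3*t² (K(t) = ((4 - 1*(-2))*t²)/2 = ((4 + 2)*t²)/2 = (6*t²)/2 = 3*t²)
(-195 - 459)/(V + K(-11)) = (-195 - 459)/(53448 + 3*(-11)²) = -654/(53448 + 3*121) = -654/(53448 + 363) = -654/53811 = -654*1/53811 = -218/17937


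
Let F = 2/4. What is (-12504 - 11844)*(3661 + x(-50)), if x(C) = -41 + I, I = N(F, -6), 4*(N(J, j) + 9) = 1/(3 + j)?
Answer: -87918599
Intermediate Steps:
F = 1/2 (F = 2*(1/4) = 1/2 ≈ 0.50000)
N(J, j) = -9 + 1/(4*(3 + j))
I = -109/12 (I = (-107 - 36*(-6))/(4*(3 - 6)) = (1/4)*(-107 + 216)/(-3) = (1/4)*(-1/3)*109 = -109/12 ≈ -9.0833)
x(C) = -601/12 (x(C) = -41 - 109/12 = -601/12)
(-12504 - 11844)*(3661 + x(-50)) = (-12504 - 11844)*(3661 - 601/12) = -24348*43331/12 = -87918599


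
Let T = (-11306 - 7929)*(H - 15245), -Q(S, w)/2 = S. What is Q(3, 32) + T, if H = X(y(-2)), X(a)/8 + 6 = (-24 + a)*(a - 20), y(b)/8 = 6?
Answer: 190753489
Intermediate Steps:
y(b) = 48 (y(b) = 8*6 = 48)
X(a) = -48 + 8*(-24 + a)*(-20 + a) (X(a) = -48 + 8*((-24 + a)*(a - 20)) = -48 + 8*((-24 + a)*(-20 + a)) = -48 + 8*(-24 + a)*(-20 + a))
H = 5328 (H = 3792 - 352*48 + 8*48² = 3792 - 16896 + 8*2304 = 3792 - 16896 + 18432 = 5328)
Q(S, w) = -2*S
T = 190753495 (T = (-11306 - 7929)*(5328 - 15245) = -19235*(-9917) = 190753495)
Q(3, 32) + T = -2*3 + 190753495 = -6 + 190753495 = 190753489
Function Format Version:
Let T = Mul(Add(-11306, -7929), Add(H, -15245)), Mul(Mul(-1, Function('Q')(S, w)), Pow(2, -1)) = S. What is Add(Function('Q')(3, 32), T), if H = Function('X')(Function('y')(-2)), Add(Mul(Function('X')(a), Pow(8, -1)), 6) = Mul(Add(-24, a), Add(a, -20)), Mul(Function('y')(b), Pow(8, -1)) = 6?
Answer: 190753489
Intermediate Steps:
Function('y')(b) = 48 (Function('y')(b) = Mul(8, 6) = 48)
Function('X')(a) = Add(-48, Mul(8, Add(-24, a), Add(-20, a))) (Function('X')(a) = Add(-48, Mul(8, Mul(Add(-24, a), Add(a, -20)))) = Add(-48, Mul(8, Mul(Add(-24, a), Add(-20, a)))) = Add(-48, Mul(8, Add(-24, a), Add(-20, a))))
H = 5328 (H = Add(3792, Mul(-352, 48), Mul(8, Pow(48, 2))) = Add(3792, -16896, Mul(8, 2304)) = Add(3792, -16896, 18432) = 5328)
Function('Q')(S, w) = Mul(-2, S)
T = 190753495 (T = Mul(Add(-11306, -7929), Add(5328, -15245)) = Mul(-19235, -9917) = 190753495)
Add(Function('Q')(3, 32), T) = Add(Mul(-2, 3), 190753495) = Add(-6, 190753495) = 190753489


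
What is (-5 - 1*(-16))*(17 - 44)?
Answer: -297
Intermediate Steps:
(-5 - 1*(-16))*(17 - 44) = (-5 + 16)*(-27) = 11*(-27) = -297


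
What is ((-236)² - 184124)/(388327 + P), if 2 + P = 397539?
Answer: -32107/196466 ≈ -0.16342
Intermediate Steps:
P = 397537 (P = -2 + 397539 = 397537)
((-236)² - 184124)/(388327 + P) = ((-236)² - 184124)/(388327 + 397537) = (55696 - 184124)/785864 = -128428*1/785864 = -32107/196466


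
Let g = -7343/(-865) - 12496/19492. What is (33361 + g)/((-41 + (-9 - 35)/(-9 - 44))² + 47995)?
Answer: 8979513224089/13349612908555 ≈ 0.67264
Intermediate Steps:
g = 3007289/383195 (g = -7343*(-1/865) - 12496*1/19492 = 7343/865 - 284/443 = 3007289/383195 ≈ 7.8479)
(33361 + g)/((-41 + (-9 - 35)/(-9 - 44))² + 47995) = (33361 + 3007289/383195)/((-41 + (-9 - 35)/(-9 - 44))² + 47995) = 12786775684/(383195*((-41 - 44/(-53))² + 47995)) = 12786775684/(383195*((-41 - 44*(-1/53))² + 47995)) = 12786775684/(383195*((-41 + 44/53)² + 47995)) = 12786775684/(383195*((-2129/53)² + 47995)) = 12786775684/(383195*(4532641/2809 + 47995)) = 12786775684/(383195*(139350596/2809)) = (12786775684/383195)*(2809/139350596) = 8979513224089/13349612908555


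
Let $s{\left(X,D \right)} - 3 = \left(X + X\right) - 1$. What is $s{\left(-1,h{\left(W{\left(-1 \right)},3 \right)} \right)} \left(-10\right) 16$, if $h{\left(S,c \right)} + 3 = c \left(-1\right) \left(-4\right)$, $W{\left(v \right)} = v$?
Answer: $0$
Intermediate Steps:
$h{\left(S,c \right)} = -3 + 4 c$ ($h{\left(S,c \right)} = -3 + c \left(-1\right) \left(-4\right) = -3 + - c \left(-4\right) = -3 + 4 c$)
$s{\left(X,D \right)} = 2 + 2 X$ ($s{\left(X,D \right)} = 3 + \left(\left(X + X\right) - 1\right) = 3 + \left(2 X - 1\right) = 3 + \left(-1 + 2 X\right) = 2 + 2 X$)
$s{\left(-1,h{\left(W{\left(-1 \right)},3 \right)} \right)} \left(-10\right) 16 = \left(2 + 2 \left(-1\right)\right) \left(-10\right) 16 = \left(2 - 2\right) \left(-10\right) 16 = 0 \left(-10\right) 16 = 0 \cdot 16 = 0$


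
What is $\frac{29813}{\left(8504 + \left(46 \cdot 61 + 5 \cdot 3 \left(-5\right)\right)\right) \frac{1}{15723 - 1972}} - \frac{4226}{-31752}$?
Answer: $\frac{309929804083}{8493660} \approx 36490.0$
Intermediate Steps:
$\frac{29813}{\left(8504 + \left(46 \cdot 61 + 5 \cdot 3 \left(-5\right)\right)\right) \frac{1}{15723 - 1972}} - \frac{4226}{-31752} = \frac{29813}{\left(8504 + \left(2806 + 15 \left(-5\right)\right)\right) \frac{1}{13751}} - - \frac{2113}{15876} = \frac{29813}{\left(8504 + \left(2806 - 75\right)\right) \frac{1}{13751}} + \frac{2113}{15876} = \frac{29813}{\left(8504 + 2731\right) \frac{1}{13751}} + \frac{2113}{15876} = \frac{29813}{11235 \cdot \frac{1}{13751}} + \frac{2113}{15876} = \frac{29813}{\frac{11235}{13751}} + \frac{2113}{15876} = 29813 \cdot \frac{13751}{11235} + \frac{2113}{15876} = \frac{58565509}{1605} + \frac{2113}{15876} = \frac{309929804083}{8493660}$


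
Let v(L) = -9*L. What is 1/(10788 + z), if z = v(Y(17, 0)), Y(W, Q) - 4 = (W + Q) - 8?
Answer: 1/10671 ≈ 9.3712e-5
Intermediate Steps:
Y(W, Q) = -4 + Q + W (Y(W, Q) = 4 + ((W + Q) - 8) = 4 + ((Q + W) - 8) = 4 + (-8 + Q + W) = -4 + Q + W)
z = -117 (z = -9*(-4 + 0 + 17) = -9*13 = -117)
1/(10788 + z) = 1/(10788 - 117) = 1/10671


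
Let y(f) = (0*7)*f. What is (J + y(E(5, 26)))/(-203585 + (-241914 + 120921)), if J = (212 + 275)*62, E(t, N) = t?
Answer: -15097/162289 ≈ -0.093025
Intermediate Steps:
y(f) = 0 (y(f) = 0*f = 0)
J = 30194 (J = 487*62 = 30194)
(J + y(E(5, 26)))/(-203585 + (-241914 + 120921)) = (30194 + 0)/(-203585 + (-241914 + 120921)) = 30194/(-203585 - 120993) = 30194/(-324578) = 30194*(-1/324578) = -15097/162289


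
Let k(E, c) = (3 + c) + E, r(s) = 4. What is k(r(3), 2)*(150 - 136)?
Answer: 126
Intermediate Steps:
k(E, c) = 3 + E + c
k(r(3), 2)*(150 - 136) = (3 + 4 + 2)*(150 - 136) = 9*14 = 126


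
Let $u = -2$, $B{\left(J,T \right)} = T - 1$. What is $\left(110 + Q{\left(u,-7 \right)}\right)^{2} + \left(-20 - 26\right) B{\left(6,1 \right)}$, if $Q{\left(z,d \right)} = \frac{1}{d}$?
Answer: $\frac{591361}{49} \approx 12069.0$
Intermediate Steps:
$B{\left(J,T \right)} = -1 + T$ ($B{\left(J,T \right)} = T - 1 = -1 + T$)
$\left(110 + Q{\left(u,-7 \right)}\right)^{2} + \left(-20 - 26\right) B{\left(6,1 \right)} = \left(110 + \frac{1}{-7}\right)^{2} + \left(-20 - 26\right) \left(-1 + 1\right) = \left(110 - \frac{1}{7}\right)^{2} - 0 = \left(\frac{769}{7}\right)^{2} + 0 = \frac{591361}{49} + 0 = \frac{591361}{49}$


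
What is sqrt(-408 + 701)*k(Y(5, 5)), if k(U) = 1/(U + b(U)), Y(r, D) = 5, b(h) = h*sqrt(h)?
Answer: -sqrt(293)/20 + sqrt(1465)/20 ≈ 1.0579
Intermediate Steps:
b(h) = h**(3/2)
k(U) = 1/(U + U**(3/2))
sqrt(-408 + 701)*k(Y(5, 5)) = sqrt(-408 + 701)/(5 + 5**(3/2)) = sqrt(293)/(5 + 5*sqrt(5))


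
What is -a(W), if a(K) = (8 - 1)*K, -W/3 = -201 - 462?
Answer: -13923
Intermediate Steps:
W = 1989 (W = -3*(-201 - 462) = -3*(-663) = 1989)
a(K) = 7*K
-a(W) = -7*1989 = -1*13923 = -13923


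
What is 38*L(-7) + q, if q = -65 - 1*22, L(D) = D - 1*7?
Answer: -619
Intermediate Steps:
L(D) = -7 + D (L(D) = D - 7 = -7 + D)
q = -87 (q = -65 - 22 = -87)
38*L(-7) + q = 38*(-7 - 7) - 87 = 38*(-14) - 87 = -532 - 87 = -619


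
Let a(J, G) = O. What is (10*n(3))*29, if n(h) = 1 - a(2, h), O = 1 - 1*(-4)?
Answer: -1160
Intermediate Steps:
O = 5 (O = 1 + 4 = 5)
a(J, G) = 5
n(h) = -4 (n(h) = 1 - 1*5 = 1 - 5 = -4)
(10*n(3))*29 = (10*(-4))*29 = -40*29 = -1160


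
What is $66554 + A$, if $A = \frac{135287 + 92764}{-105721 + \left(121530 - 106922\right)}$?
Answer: $\frac{2021235517}{30371} \approx 66552.0$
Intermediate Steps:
$A = - \frac{76017}{30371}$ ($A = \frac{228051}{-105721 + 14608} = \frac{228051}{-91113} = 228051 \left(- \frac{1}{91113}\right) = - \frac{76017}{30371} \approx -2.5029$)
$66554 + A = 66554 - \frac{76017}{30371} = \frac{2021235517}{30371}$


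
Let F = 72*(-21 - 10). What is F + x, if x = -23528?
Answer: -25760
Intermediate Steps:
F = -2232 (F = 72*(-31) = -2232)
F + x = -2232 - 23528 = -25760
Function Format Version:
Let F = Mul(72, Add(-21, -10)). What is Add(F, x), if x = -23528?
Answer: -25760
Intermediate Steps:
F = -2232 (F = Mul(72, -31) = -2232)
Add(F, x) = Add(-2232, -23528) = -25760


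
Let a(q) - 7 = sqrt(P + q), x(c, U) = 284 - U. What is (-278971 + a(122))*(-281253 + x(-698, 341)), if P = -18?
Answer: 78475362840 - 562620*sqrt(26) ≈ 7.8473e+10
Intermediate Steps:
a(q) = 7 + sqrt(-18 + q)
(-278971 + a(122))*(-281253 + x(-698, 341)) = (-278971 + (7 + sqrt(-18 + 122)))*(-281253 + (284 - 1*341)) = (-278971 + (7 + sqrt(104)))*(-281253 + (284 - 341)) = (-278971 + (7 + 2*sqrt(26)))*(-281253 - 57) = (-278964 + 2*sqrt(26))*(-281310) = 78475362840 - 562620*sqrt(26)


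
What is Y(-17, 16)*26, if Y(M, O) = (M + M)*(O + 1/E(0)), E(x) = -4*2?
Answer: -28067/2 ≈ -14034.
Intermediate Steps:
E(x) = -8
Y(M, O) = 2*M*(-⅛ + O) (Y(M, O) = (M + M)*(O + 1/(-8)) = (2*M)*(O - ⅛) = (2*M)*(-⅛ + O) = 2*M*(-⅛ + O))
Y(-17, 16)*26 = ((¼)*(-17)*(-1 + 8*16))*26 = ((¼)*(-17)*(-1 + 128))*26 = ((¼)*(-17)*127)*26 = -2159/4*26 = -28067/2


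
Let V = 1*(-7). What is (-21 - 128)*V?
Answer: 1043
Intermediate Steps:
V = -7
(-21 - 128)*V = (-21 - 128)*(-7) = -149*(-7) = 1043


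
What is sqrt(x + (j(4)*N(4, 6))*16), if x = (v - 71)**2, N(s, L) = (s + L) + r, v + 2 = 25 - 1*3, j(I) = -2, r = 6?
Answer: sqrt(2089) ≈ 45.706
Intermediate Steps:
v = 20 (v = -2 + (25 - 1*3) = -2 + (25 - 3) = -2 + 22 = 20)
N(s, L) = 6 + L + s (N(s, L) = (s + L) + 6 = (L + s) + 6 = 6 + L + s)
x = 2601 (x = (20 - 71)**2 = (-51)**2 = 2601)
sqrt(x + (j(4)*N(4, 6))*16) = sqrt(2601 - 2*(6 + 6 + 4)*16) = sqrt(2601 - 2*16*16) = sqrt(2601 - 32*16) = sqrt(2601 - 512) = sqrt(2089)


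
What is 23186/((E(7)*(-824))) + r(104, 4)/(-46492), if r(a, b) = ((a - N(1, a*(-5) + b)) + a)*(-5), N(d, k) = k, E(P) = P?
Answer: -132135419/33520732 ≈ -3.9419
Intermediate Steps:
r(a, b) = -35*a + 5*b (r(a, b) = ((a - (a*(-5) + b)) + a)*(-5) = ((a - (-5*a + b)) + a)*(-5) = ((a - (b - 5*a)) + a)*(-5) = ((a + (-b + 5*a)) + a)*(-5) = ((-b + 6*a) + a)*(-5) = (-b + 7*a)*(-5) = -35*a + 5*b)
23186/((E(7)*(-824))) + r(104, 4)/(-46492) = 23186/((7*(-824))) + (-35*104 + 5*4)/(-46492) = 23186/(-5768) + (-3640 + 20)*(-1/46492) = 23186*(-1/5768) - 3620*(-1/46492) = -11593/2884 + 905/11623 = -132135419/33520732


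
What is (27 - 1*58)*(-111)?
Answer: 3441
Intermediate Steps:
(27 - 1*58)*(-111) = (27 - 58)*(-111) = -31*(-111) = 3441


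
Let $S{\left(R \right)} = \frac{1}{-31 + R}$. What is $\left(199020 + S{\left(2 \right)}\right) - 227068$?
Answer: $- \frac{813393}{29} \approx -28048.0$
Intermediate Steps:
$\left(199020 + S{\left(2 \right)}\right) - 227068 = \left(199020 + \frac{1}{-31 + 2}\right) - 227068 = \left(199020 + \frac{1}{-29}\right) - 227068 = \left(199020 - \frac{1}{29}\right) - 227068 = \frac{5771579}{29} - 227068 = - \frac{813393}{29}$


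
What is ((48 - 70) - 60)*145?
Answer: -11890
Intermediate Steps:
((48 - 70) - 60)*145 = (-22 - 60)*145 = -82*145 = -11890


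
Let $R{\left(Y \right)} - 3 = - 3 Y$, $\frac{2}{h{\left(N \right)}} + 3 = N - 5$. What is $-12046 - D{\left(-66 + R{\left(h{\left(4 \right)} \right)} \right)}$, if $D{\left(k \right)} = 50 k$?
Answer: $-8971$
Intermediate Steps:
$h{\left(N \right)} = \frac{2}{-8 + N}$ ($h{\left(N \right)} = \frac{2}{-3 + \left(N - 5\right)} = \frac{2}{-3 + \left(-5 + N\right)} = \frac{2}{-8 + N}$)
$R{\left(Y \right)} = 3 - 3 Y$
$-12046 - D{\left(-66 + R{\left(h{\left(4 \right)} \right)} \right)} = -12046 - 50 \left(-66 + \left(3 - 3 \frac{2}{-8 + 4}\right)\right) = -12046 - 50 \left(-66 + \left(3 - 3 \frac{2}{-4}\right)\right) = -12046 - 50 \left(-66 + \left(3 - 3 \cdot 2 \left(- \frac{1}{4}\right)\right)\right) = -12046 - 50 \left(-66 + \left(3 - - \frac{3}{2}\right)\right) = -12046 - 50 \left(-66 + \left(3 + \frac{3}{2}\right)\right) = -12046 - 50 \left(-66 + \frac{9}{2}\right) = -12046 - 50 \left(- \frac{123}{2}\right) = -12046 - -3075 = -12046 + 3075 = -8971$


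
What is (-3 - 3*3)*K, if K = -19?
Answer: 228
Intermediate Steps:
(-3 - 3*3)*K = (-3 - 3*3)*(-19) = (-3 - 9)*(-19) = -12*(-19) = 228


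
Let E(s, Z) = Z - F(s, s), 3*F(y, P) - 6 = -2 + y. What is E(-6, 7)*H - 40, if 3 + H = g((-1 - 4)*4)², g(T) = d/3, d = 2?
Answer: -1609/27 ≈ -59.593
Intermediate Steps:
F(y, P) = 4/3 + y/3 (F(y, P) = 2 + (-2 + y)/3 = 2 + (-⅔ + y/3) = 4/3 + y/3)
E(s, Z) = -4/3 + Z - s/3 (E(s, Z) = Z - (4/3 + s/3) = Z + (-4/3 - s/3) = -4/3 + Z - s/3)
g(T) = ⅔ (g(T) = 2/3 = 2*(⅓) = ⅔)
H = -23/9 (H = -3 + (⅔)² = -3 + 4/9 = -23/9 ≈ -2.5556)
E(-6, 7)*H - 40 = (-4/3 + 7 - ⅓*(-6))*(-23/9) - 40 = (-4/3 + 7 + 2)*(-23/9) - 40 = (23/3)*(-23/9) - 40 = -529/27 - 40 = -1609/27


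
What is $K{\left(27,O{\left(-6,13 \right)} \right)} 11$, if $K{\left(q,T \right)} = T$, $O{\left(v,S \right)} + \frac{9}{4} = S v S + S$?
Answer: $- \frac{44143}{4} \approx -11036.0$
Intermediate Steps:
$O{\left(v,S \right)} = - \frac{9}{4} + S + v S^{2}$ ($O{\left(v,S \right)} = - \frac{9}{4} + \left(S v S + S\right) = - \frac{9}{4} + \left(v S^{2} + S\right) = - \frac{9}{4} + \left(S + v S^{2}\right) = - \frac{9}{4} + S + v S^{2}$)
$K{\left(27,O{\left(-6,13 \right)} \right)} 11 = \left(- \frac{9}{4} + 13 - 6 \cdot 13^{2}\right) 11 = \left(- \frac{9}{4} + 13 - 1014\right) 11 = \left(- \frac{4013}{4}\right) 11 = - \frac{44143}{4}$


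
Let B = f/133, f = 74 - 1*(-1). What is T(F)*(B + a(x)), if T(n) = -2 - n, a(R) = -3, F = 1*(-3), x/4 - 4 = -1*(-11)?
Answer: -324/133 ≈ -2.4361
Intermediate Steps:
x = 60 (x = 16 + 4*(-1*(-11)) = 16 + 4*11 = 16 + 44 = 60)
f = 75 (f = 74 + 1 = 75)
B = 75/133 ≈ 0.56391
F = -3
T(F)*(B + a(x)) = (-2 - 1*(-3))*(75/133 - 3) = (-2 + 3)*(-324/133) = 1*(-324/133) = -324/133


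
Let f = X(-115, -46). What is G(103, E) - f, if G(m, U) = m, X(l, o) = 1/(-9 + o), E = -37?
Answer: 5666/55 ≈ 103.02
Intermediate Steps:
f = -1/55 (f = 1/(-9 - 46) = 1/(-55) = -1/55 ≈ -0.018182)
G(103, E) - f = 103 - 1*(-1/55) = 103 + 1/55 = 5666/55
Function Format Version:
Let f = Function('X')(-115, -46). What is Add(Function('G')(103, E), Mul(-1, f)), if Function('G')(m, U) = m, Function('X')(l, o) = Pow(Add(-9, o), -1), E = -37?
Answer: Rational(5666, 55) ≈ 103.02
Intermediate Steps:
f = Rational(-1, 55) (f = Pow(Add(-9, -46), -1) = Pow(-55, -1) = Rational(-1, 55) ≈ -0.018182)
Add(Function('G')(103, E), Mul(-1, f)) = Add(103, Mul(-1, Rational(-1, 55))) = Add(103, Rational(1, 55)) = Rational(5666, 55)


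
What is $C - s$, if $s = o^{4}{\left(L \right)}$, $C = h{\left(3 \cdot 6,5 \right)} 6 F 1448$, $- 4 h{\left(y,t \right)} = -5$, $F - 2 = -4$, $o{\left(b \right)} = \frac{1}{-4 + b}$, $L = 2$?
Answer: $- \frac{347521}{16} \approx -21720.0$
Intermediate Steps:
$F = -2$ ($F = 2 - 4 = -2$)
$h{\left(y,t \right)} = \frac{5}{4}$ ($h{\left(y,t \right)} = \left(- \frac{1}{4}\right) \left(-5\right) = \frac{5}{4}$)
$C = -21720$ ($C = \frac{5}{4} \cdot 6 \left(-2\right) 1448 = \frac{15}{2} \left(-2\right) 1448 = \left(-15\right) 1448 = -21720$)
$s = \frac{1}{16}$ ($s = \left(\frac{1}{-4 + 2}\right)^{4} = \left(\frac{1}{-2}\right)^{4} = \left(- \frac{1}{2}\right)^{4} = \frac{1}{16} \approx 0.0625$)
$C - s = -21720 - \frac{1}{16} = - \frac{347521}{16}$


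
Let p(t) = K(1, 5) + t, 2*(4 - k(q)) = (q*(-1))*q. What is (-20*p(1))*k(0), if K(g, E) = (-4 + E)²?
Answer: -160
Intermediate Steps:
k(q) = 4 + q²/2 (k(q) = 4 - q*(-1)*q/2 = 4 - (-q)*q/2 = 4 - (-1)*q²/2 = 4 + q²/2)
p(t) = 1 + t (p(t) = (-4 + 5)² + t = 1² + t = 1 + t)
(-20*p(1))*k(0) = (-20*(1 + 1))*(4 + (½)*0²) = (-20*2)*(4 + (½)*0) = -40*(4 + 0) = -40*4 = -160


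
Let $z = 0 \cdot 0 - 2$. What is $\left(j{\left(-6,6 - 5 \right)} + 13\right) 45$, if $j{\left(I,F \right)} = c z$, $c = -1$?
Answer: $675$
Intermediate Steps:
$z = -2$ ($z = 0 - 2 = -2$)
$j{\left(I,F \right)} = 2$ ($j{\left(I,F \right)} = \left(-1\right) \left(-2\right) = 2$)
$\left(j{\left(-6,6 - 5 \right)} + 13\right) 45 = \left(2 + 13\right) 45 = 15 \cdot 45 = 675$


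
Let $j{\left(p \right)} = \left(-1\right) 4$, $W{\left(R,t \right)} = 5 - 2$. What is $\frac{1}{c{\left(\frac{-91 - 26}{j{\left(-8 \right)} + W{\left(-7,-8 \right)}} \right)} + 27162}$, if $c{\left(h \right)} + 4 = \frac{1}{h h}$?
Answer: $\frac{13689}{371765863} \approx 3.6822 \cdot 10^{-5}$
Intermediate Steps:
$W{\left(R,t \right)} = 3$ ($W{\left(R,t \right)} = 5 - 2 = 3$)
$j{\left(p \right)} = -4$
$c{\left(h \right)} = -4 + \frac{1}{h^{2}}$ ($c{\left(h \right)} = -4 + \frac{1}{h h} = -4 + \frac{1}{h^{2}}$)
$\frac{1}{c{\left(\frac{-91 - 26}{j{\left(-8 \right)} + W{\left(-7,-8 \right)}} \right)} + 27162} = \frac{1}{\left(-4 + \frac{1}{\left(-91 - 26\right)^{2} \frac{1}{\left(-4 + 3\right)^{2}}}\right) + 27162} = \frac{1}{\left(-4 + \frac{1}{\left(-91 + \left(-62 + 36\right)\right)^{2}}\right) + 27162} = \frac{1}{\left(-4 + \frac{1}{\left(-91 - 26\right)^{2}}\right) + 27162} = \frac{1}{\left(-4 + \frac{1}{13689}\right) + 27162} = \frac{1}{- \frac{54755}{13689} + 27162} = \frac{1}{\frac{371765863}{13689}} = \frac{13689}{371765863}$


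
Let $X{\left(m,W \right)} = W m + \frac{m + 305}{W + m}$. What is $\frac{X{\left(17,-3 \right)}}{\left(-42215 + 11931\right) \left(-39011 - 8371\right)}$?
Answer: $- \frac{7}{358729122} \approx -1.9513 \cdot 10^{-8}$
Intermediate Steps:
$X{\left(m,W \right)} = W m + \frac{305 + m}{W + m}$
$\frac{X{\left(17,-3 \right)}}{\left(-42215 + 11931\right) \left(-39011 - 8371\right)} = \frac{\frac{1}{-3 + 17} \left(305 + 17 - 3 \cdot 17^{2} + 17 \left(-3\right)^{2}\right)}{\left(-42215 + 11931\right) \left(-39011 - 8371\right)} = \frac{\frac{1}{14} \left(305 + 17 - 867 + 17 \cdot 9\right)}{\left(-30284\right) \left(-47382\right)} = \frac{\frac{1}{14} \left(305 + 17 - 867 + 153\right)}{1434916488} = \frac{1}{14} \left(-392\right) \frac{1}{1434916488} = \left(-28\right) \frac{1}{1434916488} = - \frac{7}{358729122}$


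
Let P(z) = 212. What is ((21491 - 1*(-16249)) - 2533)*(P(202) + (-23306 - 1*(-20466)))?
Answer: -92523996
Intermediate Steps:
((21491 - 1*(-16249)) - 2533)*(P(202) + (-23306 - 1*(-20466))) = ((21491 - 1*(-16249)) - 2533)*(212 + (-23306 - 1*(-20466))) = ((21491 + 16249) - 2533)*(212 + (-23306 + 20466)) = (37740 - 2533)*(212 - 2840) = 35207*(-2628) = -92523996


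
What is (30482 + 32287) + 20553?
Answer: 83322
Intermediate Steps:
(30482 + 32287) + 20553 = 62769 + 20553 = 83322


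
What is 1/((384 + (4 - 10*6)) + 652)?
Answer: 1/980 ≈ 0.0010204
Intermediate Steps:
1/((384 + (4 - 10*6)) + 652) = 1/((384 + (4 - 60)) + 652) = 1/((384 - 56) + 652) = 1/(328 + 652) = 1/980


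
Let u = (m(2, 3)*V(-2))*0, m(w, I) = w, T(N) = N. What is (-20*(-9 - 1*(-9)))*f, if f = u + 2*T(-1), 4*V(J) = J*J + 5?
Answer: 0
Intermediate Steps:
V(J) = 5/4 + J²/4 (V(J) = (J*J + 5)/4 = (J² + 5)/4 = (5 + J²)/4 = 5/4 + J²/4)
u = 0 (u = (2*(5/4 + (¼)*(-2)²))*0 = (2*(5/4 + (¼)*4))*0 = (2*(5/4 + 1))*0 = (2*(9/4))*0 = (9/2)*0 = 0)
f = -2 (f = 0 + 2*(-1) = 0 - 2 = -2)
(-20*(-9 - 1*(-9)))*f = -20*(-9 - 1*(-9))*(-2) = -20*(-9 + 9)*(-2) = -20*0*(-2) = 0*(-2) = 0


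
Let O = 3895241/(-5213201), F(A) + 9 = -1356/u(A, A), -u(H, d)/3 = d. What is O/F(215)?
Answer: 119639545/1104453869 ≈ 0.10832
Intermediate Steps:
u(H, d) = -3*d
F(A) = -9 + 452/A (F(A) = -9 - 1356*(-1/(3*A)) = -9 - (-452)/A = -9 + 452/A)
O = -556463/744743 (O = 3895241*(-1/5213201) = -556463/744743 ≈ -0.74719)
O/F(215) = -556463/(744743*(-9 + 452/215)) = -556463/(744743*(-1483/215)) = -556463/744743*(-215/1483) = 119639545/1104453869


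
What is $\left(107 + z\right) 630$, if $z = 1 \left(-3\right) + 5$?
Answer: $68670$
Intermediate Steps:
$z = 2$ ($z = -3 + 5 = 2$)
$\left(107 + z\right) 630 = \left(107 + 2\right) 630 = 109 \cdot 630 = 68670$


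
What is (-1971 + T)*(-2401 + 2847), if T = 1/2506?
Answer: -1101469475/1253 ≈ -8.7907e+5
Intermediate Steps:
T = 1/2506 ≈ 0.00039904
(-1971 + T)*(-2401 + 2847) = (-1971 + 1/2506)*(-2401 + 2847) = -4939325/2506*446 = -1101469475/1253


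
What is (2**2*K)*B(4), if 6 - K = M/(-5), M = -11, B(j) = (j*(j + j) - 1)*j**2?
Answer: 37696/5 ≈ 7539.2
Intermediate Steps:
B(j) = j**2*(-1 + 2*j**2) (B(j) = (j*(2*j) - 1)*j**2 = (2*j**2 - 1)*j**2 = (-1 + 2*j**2)*j**2 = j**2*(-1 + 2*j**2))
K = 19/5 (K = 6 - (-11)/(-5) = 6 - (-1)*(-11)/5 = 6 - 1*11/5 = 6 - 11/5 = 19/5 ≈ 3.8000)
(2**2*K)*B(4) = (2**2*(19/5))*(-1*4**2 + 2*4**4) = (4*(19/5))*(-1*16 + 2*256) = 76*(-16 + 512)/5 = (76/5)*496 = 37696/5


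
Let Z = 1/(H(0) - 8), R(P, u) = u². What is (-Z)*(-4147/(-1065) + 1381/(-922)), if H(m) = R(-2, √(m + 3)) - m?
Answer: 2352769/4909650 ≈ 0.47921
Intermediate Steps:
H(m) = 3 (H(m) = (√(m + 3))² - m = (√(3 + m))² - m = (3 + m) - m = 3)
Z = -⅕ (Z = 1/(3 - 8) = 1/(-5) = -⅕ ≈ -0.20000)
(-Z)*(-4147/(-1065) + 1381/(-922)) = (-1*(-⅕))*(-4147/(-1065) + 1381/(-922)) = (-4147*(-1/1065) + 1381*(-1/922))/5 = (4147/1065 - 1381/922)/5 = (⅕)*(2352769/981930) = 2352769/4909650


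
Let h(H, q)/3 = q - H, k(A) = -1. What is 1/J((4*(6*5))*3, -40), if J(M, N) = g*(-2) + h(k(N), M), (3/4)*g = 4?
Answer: 3/3217 ≈ 0.00093255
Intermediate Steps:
g = 16/3 (g = (4/3)*4 = 16/3 ≈ 5.3333)
h(H, q) = -3*H + 3*q (h(H, q) = 3*(q - H) = -3*H + 3*q)
J(M, N) = -23/3 + 3*M (J(M, N) = (16/3)*(-2) + (-3*(-1) + 3*M) = -32/3 + (3 + 3*M) = -23/3 + 3*M)
1/J((4*(6*5))*3, -40) = 1/(-23/3 + 3*((4*(6*5))*3)) = 1/(-23/3 + 3*((4*30)*3)) = 1/(-23/3 + 3*(120*3)) = 1/(-23/3 + 3*360) = 1/(-23/3 + 1080) = 1/(3217/3) = 3/3217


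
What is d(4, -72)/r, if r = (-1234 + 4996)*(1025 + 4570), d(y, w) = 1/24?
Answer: 1/505161360 ≈ 1.9796e-9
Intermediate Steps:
d(y, w) = 1/24
r = 21048390 (r = 3762*5595 = 21048390)
d(4, -72)/r = (1/24)/21048390 = (1/24)*(1/21048390) = 1/505161360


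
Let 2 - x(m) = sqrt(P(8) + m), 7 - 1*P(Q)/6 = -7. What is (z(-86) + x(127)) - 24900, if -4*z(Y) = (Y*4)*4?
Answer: -24554 - sqrt(211) ≈ -24569.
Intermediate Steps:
P(Q) = 84 (P(Q) = 42 - 6*(-7) = 42 + 42 = 84)
z(Y) = -4*Y (z(Y) = -Y*4*4/4 = -4*Y*4/4 = -4*Y)
x(m) = 2 - sqrt(84 + m)
(z(-86) + x(127)) - 24900 = (-4*(-86) + (2 - sqrt(84 + 127))) - 24900 = (344 + (2 - sqrt(211))) - 24900 = (346 - sqrt(211)) - 24900 = -24554 - sqrt(211)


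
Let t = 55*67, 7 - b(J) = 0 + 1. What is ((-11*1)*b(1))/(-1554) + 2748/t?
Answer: 752267/954415 ≈ 0.78820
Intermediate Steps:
b(J) = 6 (b(J) = 7 - (0 + 1) = 7 - 1*1 = 7 - 1 = 6)
t = 3685
((-11*1)*b(1))/(-1554) + 2748/t = (-11*1*6)/(-1554) + 2748/3685 = -11*6*(-1/1554) + 2748*(1/3685) = -66*(-1/1554) + 2748/3685 = 11/259 + 2748/3685 = 752267/954415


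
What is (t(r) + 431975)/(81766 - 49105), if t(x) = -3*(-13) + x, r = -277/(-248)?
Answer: 107139749/8099928 ≈ 13.227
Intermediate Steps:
r = 277/248 (r = -277*(-1/248) = 277/248 ≈ 1.1169)
t(x) = 39 + x
(t(r) + 431975)/(81766 - 49105) = ((39 + 277/248) + 431975)/(81766 - 49105) = (9949/248 + 431975)/32661 = (107139749/248)*(1/32661) = 107139749/8099928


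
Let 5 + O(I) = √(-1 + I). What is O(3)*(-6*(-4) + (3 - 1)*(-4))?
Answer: -80 + 16*√2 ≈ -57.373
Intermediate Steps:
O(I) = -5 + √(-1 + I)
O(3)*(-6*(-4) + (3 - 1)*(-4)) = (-5 + √(-1 + 3))*(-6*(-4) + (3 - 1)*(-4)) = (-5 + √2)*(24 + 2*(-4)) = (-5 + √2)*(24 - 8) = (-5 + √2)*16 = -80 + 16*√2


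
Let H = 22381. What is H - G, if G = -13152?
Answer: 35533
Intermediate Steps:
H - G = 22381 - 1*(-13152) = 22381 + 13152 = 35533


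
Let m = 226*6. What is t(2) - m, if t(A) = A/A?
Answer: -1355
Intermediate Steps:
t(A) = 1
m = 1356
t(2) - m = 1 - 1*1356 = 1 - 1356 = -1355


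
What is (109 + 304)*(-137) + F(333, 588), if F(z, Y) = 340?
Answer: -56241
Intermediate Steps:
(109 + 304)*(-137) + F(333, 588) = (109 + 304)*(-137) + 340 = 413*(-137) + 340 = -56581 + 340 = -56241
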